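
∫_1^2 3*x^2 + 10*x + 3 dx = 25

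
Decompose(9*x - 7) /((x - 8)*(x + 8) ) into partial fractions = 79/(16*(x + 8)) + 65/(16*(x - 8))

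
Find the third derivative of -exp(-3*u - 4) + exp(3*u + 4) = (27*exp(6*u + 8) + 27)*exp(-3*u - 4)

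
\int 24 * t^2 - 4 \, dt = 8*t^3 - 4*t + C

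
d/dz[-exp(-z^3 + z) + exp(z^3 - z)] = 3*z^2*exp(-z^3 + z) + 3*z^2*exp(z^3 - z) - exp(-z^3 + z) - exp(z^3 - z)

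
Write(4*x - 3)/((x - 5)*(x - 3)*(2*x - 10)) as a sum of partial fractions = 9/(8*(x - 3)) - 9/(8*(x - 5)) + 17/(4*(x - 5)^2)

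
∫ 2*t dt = t^2 + C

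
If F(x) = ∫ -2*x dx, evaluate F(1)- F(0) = -1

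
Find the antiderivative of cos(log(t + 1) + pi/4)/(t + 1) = sin(log(t + 1) + pi/4) + C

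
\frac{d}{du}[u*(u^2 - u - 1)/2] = 3*u^2/2 - u - 1/2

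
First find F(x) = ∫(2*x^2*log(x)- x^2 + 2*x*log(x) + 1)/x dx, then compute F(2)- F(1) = -5 + 9*log(2)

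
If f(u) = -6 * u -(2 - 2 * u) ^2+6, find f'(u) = 2 - 8*u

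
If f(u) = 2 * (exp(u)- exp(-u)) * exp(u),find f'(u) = 4*exp(2*u)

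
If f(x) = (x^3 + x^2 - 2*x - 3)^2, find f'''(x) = 120*x^3 + 120*x^2 - 72*x - 60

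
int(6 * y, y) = 3*y^2 + C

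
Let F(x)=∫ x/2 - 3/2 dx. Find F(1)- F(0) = -5/4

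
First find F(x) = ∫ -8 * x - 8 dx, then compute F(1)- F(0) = -12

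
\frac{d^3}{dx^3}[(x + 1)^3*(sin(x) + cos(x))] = x^3*sin(x) - x^3*cos(x) - 6*x^2*sin(x) - 12*x^2*cos(x) - 33*x*sin(x) - 3*x*cos(x) - 20*sin(x) + 14*cos(x)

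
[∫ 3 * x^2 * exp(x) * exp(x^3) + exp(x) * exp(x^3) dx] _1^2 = -exp(2) + exp(10)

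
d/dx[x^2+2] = 2*x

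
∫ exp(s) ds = exp(s) + C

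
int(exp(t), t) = exp(t) + C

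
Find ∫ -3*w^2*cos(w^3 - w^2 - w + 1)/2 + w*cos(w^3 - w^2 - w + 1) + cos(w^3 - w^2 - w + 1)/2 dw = -sin(w^3 - w^2 - w + 1)/2 + C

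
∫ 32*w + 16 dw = 16*w^2 + 16*w + C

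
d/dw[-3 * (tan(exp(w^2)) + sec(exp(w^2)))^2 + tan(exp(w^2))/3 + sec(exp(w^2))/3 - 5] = 2*w*(-6*sin(exp(w^2))^2/cos(exp(w^2)) + sin(exp(w^2))/3 - 12*sin(exp(w^2))/cos(exp(w^2)) + 1/3 - 6/cos(exp(w^2)))*exp(w^2)/cos(exp(w^2))^2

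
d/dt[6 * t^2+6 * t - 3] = 12*t + 6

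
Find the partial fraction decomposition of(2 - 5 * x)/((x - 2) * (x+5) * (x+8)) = 7/(5*(x + 8)) - 9/(7*(x + 5)) - 4/(35*(x - 2))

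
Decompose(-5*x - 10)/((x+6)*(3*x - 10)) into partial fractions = -20/(7*(3*x - 10)) - 5/(7*(x + 6))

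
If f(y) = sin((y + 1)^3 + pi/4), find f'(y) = 3*y^2*cos(y^3 + 3*y^2 + 3*y + pi/4 + 1) + 6*y*cos(y^3 + 3*y^2 + 3*y + pi/4 + 1) + 3*cos(y^3 + 3*y^2 + 3*y + pi/4 + 1)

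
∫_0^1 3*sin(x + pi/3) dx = 3/2 - 3*cos(1 + pi/3)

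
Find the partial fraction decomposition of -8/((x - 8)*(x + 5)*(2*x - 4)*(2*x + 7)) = -32/(759*(2*x + 7)) + 4/(273*(x + 5)) + 2/(231*(x - 2)) - 2/(897*(x - 8))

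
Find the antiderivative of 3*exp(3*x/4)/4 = exp(3*x/4) + C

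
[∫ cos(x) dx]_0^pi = 0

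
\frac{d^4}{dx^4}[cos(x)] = cos(x)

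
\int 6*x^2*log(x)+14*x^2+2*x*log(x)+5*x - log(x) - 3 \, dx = x*(log(x) + 2)*(2*x^2 + x - 1) + C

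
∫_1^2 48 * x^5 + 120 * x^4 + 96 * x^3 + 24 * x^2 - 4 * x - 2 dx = 1656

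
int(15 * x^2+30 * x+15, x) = 5*x^3 + 15*x^2 + 15*x + C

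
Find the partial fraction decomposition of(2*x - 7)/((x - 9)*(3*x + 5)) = 31/(32*(3*x + 5)) + 11/(32*(x - 9))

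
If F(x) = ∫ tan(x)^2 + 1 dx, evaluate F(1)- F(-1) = 2*tan(1)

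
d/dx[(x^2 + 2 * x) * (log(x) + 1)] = 2*x*log(x) + 3*x + 2*log(x) + 4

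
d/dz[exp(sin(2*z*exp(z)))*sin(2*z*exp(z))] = (z*sin(4*z*exp(z)) + 2*z*cos(2*z*exp(z)) + sin(4*z*exp(z)) + 2*cos(2*z*exp(z)))*exp(z)*exp(sin(2*z*exp(z)))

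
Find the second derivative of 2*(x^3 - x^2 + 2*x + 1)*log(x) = (12*x^3*log(x) + 10*x^3 - 4*x^2*log(x) - 6*x^2 + 4*x - 2)/x^2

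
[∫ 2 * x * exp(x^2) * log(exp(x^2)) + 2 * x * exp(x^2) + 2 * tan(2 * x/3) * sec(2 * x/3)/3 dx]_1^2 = -E - sec(2/3) + sec(4/3) + 4*exp(4)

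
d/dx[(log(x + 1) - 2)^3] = (3*log(x + 1)^2 - 12*log(x + 1) + 12)/(x + 1)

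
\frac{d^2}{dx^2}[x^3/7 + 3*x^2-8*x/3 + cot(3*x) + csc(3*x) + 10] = 6*x/7 + 6 - 9/sin(3*x) + 18*cos(3*x)/sin(3*x)^3 + 18/sin(3*x)^3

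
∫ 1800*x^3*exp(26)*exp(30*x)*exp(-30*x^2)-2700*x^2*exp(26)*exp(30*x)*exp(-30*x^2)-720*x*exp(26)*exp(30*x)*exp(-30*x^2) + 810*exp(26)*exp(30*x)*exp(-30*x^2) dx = (-30*x^2 + 30*x + 26)*exp(-30*x^2 + 30*x + 26) + C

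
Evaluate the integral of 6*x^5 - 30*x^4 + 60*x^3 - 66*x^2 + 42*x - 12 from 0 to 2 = -4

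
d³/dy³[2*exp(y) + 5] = 2*exp(y)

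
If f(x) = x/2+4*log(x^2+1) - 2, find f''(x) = (8 - 8*x^2)/(x^4 + 2*x^2 + 1)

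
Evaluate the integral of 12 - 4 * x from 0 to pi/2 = 18 - 2*(-3 + pi/2)^2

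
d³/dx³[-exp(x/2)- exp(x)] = -exp(x/2)/8 - exp(x)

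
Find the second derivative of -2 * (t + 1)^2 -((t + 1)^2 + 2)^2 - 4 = -12*t^2 - 24*t - 24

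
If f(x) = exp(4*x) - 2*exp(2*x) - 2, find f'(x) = 4*exp(4*x) - 4*exp(2*x)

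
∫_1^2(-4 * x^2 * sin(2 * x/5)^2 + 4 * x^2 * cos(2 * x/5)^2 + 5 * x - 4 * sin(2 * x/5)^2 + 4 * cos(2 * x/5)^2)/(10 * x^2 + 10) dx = -sin(4/5)/2 - log(2)/4 + log(5)/4 + sin(8/5)/2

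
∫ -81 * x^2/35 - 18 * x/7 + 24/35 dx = -27*x^3/35 - 9*x^2/7 + 24*x/35 + C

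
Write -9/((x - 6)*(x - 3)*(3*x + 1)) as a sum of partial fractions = -81/(190*(3*x + 1)) + 3/(10*(x - 3)) - 3/(19*(x - 6))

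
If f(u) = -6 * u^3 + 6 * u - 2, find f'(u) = 6 - 18*u^2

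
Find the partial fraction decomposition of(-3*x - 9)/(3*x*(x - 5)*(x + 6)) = 1/(22*(x + 6)) - 8/(55*(x - 5)) + 1/(10*x)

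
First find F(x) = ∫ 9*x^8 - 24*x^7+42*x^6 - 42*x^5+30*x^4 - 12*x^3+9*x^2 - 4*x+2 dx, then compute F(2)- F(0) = 228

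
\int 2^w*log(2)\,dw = 2^w + C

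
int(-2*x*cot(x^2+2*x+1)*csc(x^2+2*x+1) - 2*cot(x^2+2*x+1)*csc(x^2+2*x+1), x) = csc((x + 1)^2) + C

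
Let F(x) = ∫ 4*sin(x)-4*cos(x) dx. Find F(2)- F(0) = -4*sin(2) - 4*cos(2) + 4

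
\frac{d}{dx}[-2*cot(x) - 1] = 2/sin(x)^2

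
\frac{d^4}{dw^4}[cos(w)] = cos(w)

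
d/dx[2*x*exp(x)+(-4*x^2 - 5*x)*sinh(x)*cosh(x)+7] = -4*x^2*cosh(2*x) + 2*x*exp(x) - 4*x*sinh(2*x) - 5*x*cosh(2*x) + 2*exp(x) - 5*sinh(2*x)/2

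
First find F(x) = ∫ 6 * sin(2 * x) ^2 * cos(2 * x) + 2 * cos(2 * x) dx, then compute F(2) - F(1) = -sin(2) + sin(4) - sin(2)^3 + sin(4)^3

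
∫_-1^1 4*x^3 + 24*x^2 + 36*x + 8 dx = 32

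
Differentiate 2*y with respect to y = 2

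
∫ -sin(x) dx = cos(x) + C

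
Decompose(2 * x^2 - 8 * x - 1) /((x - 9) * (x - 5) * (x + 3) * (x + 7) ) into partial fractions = -51/(256*(x + 7)) + 41/(384*(x + 3)) - 3/(128*(x - 5)) + 89/(768*(x - 9))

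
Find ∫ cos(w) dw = sin(w) + C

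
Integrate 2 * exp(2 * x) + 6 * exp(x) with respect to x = (exp(x) + 3)^2 + C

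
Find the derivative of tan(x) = cos(x)^(-2)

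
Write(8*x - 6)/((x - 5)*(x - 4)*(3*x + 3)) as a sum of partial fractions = -7/(45*(x + 1)) - 26/(15*(x - 4)) + 17/(9*(x - 5))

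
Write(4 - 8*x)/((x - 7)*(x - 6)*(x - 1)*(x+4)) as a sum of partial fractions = -18/(275*(x + 4)) - 2/(75*(x - 1)) + 22/(25*(x - 6)) - 26/(33*(x - 7))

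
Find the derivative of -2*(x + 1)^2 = -4*x - 4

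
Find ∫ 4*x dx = 2*x^2 + C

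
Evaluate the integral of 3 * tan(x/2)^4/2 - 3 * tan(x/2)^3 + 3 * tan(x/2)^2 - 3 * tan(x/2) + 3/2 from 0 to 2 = (-1 + tan(1))^3 + 1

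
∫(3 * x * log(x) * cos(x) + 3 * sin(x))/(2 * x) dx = 3*log(x)*sin(x)/2 + C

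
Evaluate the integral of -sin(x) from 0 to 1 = -1 + cos(1)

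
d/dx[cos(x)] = -sin(x)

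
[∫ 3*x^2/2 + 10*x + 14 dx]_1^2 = 65/2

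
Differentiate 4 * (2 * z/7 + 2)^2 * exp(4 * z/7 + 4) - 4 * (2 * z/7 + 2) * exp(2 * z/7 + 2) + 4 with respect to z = 64*z^2*exp(4*z/7 + 4)/343 - 16*z*exp(2*z/7 + 2)/49 + 160*z*exp(4*z/7 + 4)/49 - 24*exp(2*z/7 + 2)/7 + 96*exp(4*z/7 + 4)/7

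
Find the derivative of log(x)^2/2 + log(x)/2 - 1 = (2*log(x) + 1)/(2*x)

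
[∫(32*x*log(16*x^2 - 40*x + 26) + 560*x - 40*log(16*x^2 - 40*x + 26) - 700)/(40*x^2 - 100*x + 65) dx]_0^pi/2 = -7*log(26) - log(26)^2/5 + log(1 + (-5 + 2*pi)^2)^2/5 + 7*log(1 + (-5 + 2*pi)^2)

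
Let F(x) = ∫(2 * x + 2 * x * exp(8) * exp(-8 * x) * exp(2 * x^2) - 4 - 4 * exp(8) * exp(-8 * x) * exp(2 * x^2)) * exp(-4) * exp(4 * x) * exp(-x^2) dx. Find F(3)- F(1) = 0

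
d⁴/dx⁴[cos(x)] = cos(x)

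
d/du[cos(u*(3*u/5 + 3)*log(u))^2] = -3*(2*u*log(u)/5 + u/5 + log(u) + 1)*sin(6*u*(u/5 + 1)*log(u))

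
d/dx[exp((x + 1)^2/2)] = x*exp(x^2/2 + x + 1/2) + exp(x^2/2 + x + 1/2)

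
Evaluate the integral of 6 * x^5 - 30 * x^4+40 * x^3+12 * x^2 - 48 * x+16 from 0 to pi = (-2 + pi)^3*(-2*pi + pi^3)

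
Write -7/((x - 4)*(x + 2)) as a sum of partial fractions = 7/(6*(x + 2)) - 7/(6*(x - 4))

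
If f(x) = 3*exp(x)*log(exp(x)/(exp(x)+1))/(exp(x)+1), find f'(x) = (3*(x - log(exp(x) + 1))*exp(x) + 3*exp(x))/(exp(2*x) + 2*exp(x) + 1)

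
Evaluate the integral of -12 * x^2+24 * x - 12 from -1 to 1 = -32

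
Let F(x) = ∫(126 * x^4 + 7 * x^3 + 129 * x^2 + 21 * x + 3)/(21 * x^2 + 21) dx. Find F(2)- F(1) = -log(2)/3 + log(5)/3 + 205/14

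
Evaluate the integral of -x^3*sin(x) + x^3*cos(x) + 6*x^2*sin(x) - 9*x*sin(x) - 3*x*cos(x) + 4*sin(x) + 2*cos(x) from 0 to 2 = cos(2) + sin(2) + 1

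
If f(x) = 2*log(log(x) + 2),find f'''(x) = (4*log(x)^2 + 22*log(x) + 32)/(x^3*log(x)^3 + 6*x^3*log(x)^2 + 12*x^3*log(x) + 8*x^3)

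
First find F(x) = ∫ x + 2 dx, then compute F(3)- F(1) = 8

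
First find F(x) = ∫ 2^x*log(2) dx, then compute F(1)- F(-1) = 3/2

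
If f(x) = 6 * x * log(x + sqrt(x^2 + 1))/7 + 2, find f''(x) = (12*x^5 + 12*x^4*sqrt(x^2 + 1) + 36*x^3 + 30*x^2*sqrt(x^2 + 1) + 24*x + 12*sqrt(x^2 + 1))/(14*x^6 + 14*x^5*sqrt(x^2 + 1) + 35*x^4 + 28*x^3*sqrt(x^2 + 1) + 28*x^2 + 14*x*sqrt(x^2 + 1) + 7)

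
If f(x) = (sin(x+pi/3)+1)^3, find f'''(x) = -21*sin(x + pi/3)^2*cos(x + pi/3) + 6*cos(x + pi/3)^3 - 3*cos(x + pi/3) - 12*cos(2*x + pi/6)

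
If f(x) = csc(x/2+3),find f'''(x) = -3*cot(x/2 + 3)^3*csc(x/2 + 3)/4 - 5*cot(x/2 + 3)*csc(x/2 + 3)/8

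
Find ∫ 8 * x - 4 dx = 4*x^2 - 4*x + C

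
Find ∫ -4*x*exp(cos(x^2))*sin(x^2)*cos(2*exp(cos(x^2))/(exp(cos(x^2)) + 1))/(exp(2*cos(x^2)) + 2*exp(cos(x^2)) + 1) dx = sin(2*exp(cos(x^2))/(exp(cos(x^2)) + 1)) + C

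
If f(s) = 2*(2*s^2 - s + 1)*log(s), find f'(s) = (8*s^2*log(s) + 4*s^2 - 2*s*log(s) - 2*s + 2)/s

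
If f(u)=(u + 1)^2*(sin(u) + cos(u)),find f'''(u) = u^2*sin(u) - u^2*cos(u) - 4*u*sin(u) - 8*u*cos(u) - 11*sin(u) - cos(u)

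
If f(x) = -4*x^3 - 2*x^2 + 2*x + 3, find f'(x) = -12*x^2 - 4*x + 2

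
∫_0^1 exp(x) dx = -1 + E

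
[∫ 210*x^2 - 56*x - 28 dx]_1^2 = 378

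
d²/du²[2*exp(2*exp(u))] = 4*exp(u + 2*exp(u)) + 8*exp(2*u + 2*exp(u))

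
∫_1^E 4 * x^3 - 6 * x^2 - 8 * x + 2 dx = (-1 + (-2 + E)^2)*(1 + E)^2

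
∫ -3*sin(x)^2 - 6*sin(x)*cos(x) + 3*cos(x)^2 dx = 3*(sin(x) + cos(x))*cos(x) + C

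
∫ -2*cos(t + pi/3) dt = -2*sin(t + pi/3) + C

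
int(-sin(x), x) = cos(x) + C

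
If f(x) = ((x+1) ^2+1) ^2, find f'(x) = 4*x^3 + 12*x^2 + 16*x + 8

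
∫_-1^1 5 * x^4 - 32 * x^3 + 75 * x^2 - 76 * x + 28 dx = 108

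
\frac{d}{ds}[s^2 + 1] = 2*s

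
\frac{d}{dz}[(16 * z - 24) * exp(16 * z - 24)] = 256*z*exp(16*z - 24) - 368*exp(16*z - 24)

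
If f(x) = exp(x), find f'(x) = exp(x)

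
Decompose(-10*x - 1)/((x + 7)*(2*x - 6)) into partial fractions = -69/(20*(x + 7)) - 31/(20*(x - 3))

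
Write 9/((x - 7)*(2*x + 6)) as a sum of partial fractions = -9/(20*(x + 3)) + 9/(20*(x - 7))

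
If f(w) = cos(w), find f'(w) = -sin(w)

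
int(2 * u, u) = u^2 + C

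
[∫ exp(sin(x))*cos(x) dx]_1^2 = -exp(sin(1)) + exp(sin(2))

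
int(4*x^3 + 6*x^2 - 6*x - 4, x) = x^4 + 2*x^3 - 3*x^2 - 4*x + C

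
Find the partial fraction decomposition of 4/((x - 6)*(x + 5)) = -4/(11*(x + 5)) + 4/(11*(x - 6))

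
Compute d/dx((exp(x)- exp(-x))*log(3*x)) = (x*exp(2*x)*log(x) + x*exp(2*x)*log(3) + x*log(x) + x*log(3) + exp(2*x) - 1)*exp(-x)/x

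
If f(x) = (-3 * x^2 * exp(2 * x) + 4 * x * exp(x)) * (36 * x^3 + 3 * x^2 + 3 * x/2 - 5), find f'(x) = -216*x^5*exp(2*x) - 558*x^4*exp(2*x) + 144*x^4*exp(x) - 45*x^3*exp(2*x) + 588*x^3*exp(x) + 33*x^2*exp(2*x)/2 + 42*x^2*exp(x) + 30*x*exp(2*x) - 8*x*exp(x) - 20*exp(x)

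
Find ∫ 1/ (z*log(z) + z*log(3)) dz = log(3*log(3*z)) + C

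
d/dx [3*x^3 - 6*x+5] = 9*x^2 - 6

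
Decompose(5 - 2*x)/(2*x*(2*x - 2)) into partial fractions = 3/(4*(x - 1)) - 5/(4*x)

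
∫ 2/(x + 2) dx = 2*log(x + 2) + C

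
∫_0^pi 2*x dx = pi^2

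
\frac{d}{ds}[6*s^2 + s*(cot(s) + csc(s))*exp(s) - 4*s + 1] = s*exp(s)/tan(s) + s*exp(s)/sin(s) - s*exp(s)*cos(s)/sin(s)^2 - s*exp(s)/sin(s)^2 + 12*s + exp(s)/tan(s) + exp(s)/sin(s) - 4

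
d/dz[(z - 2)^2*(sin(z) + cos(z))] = -z^2*sin(z) + z^2*cos(z) + 6*z*sin(z) - 2*z*cos(z) - 8*sin(z)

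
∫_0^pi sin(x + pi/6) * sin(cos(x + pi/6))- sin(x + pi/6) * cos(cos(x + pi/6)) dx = -2*sin(sqrt(3)/2)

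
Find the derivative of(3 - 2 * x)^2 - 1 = 8*x - 12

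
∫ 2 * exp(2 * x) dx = exp(2*x) + C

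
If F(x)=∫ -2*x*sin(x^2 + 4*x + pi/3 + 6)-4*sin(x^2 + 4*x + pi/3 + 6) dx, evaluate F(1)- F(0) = -cos(pi/3 + 6) + cos(pi/3 + 11)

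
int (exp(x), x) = exp(x) + C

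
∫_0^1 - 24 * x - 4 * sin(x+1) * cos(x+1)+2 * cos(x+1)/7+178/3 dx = cos(4) - 2*sin(1)/7 + 2*sin(2)/7 - cos(2) + 142/3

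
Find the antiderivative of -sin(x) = cos(x) + C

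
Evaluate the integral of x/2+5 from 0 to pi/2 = -25 + (pi/4 + 5)^2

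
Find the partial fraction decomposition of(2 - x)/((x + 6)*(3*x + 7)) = 13/(11*(3*x + 7)) - 8/(11*(x + 6))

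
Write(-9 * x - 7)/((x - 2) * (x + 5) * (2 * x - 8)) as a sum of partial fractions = 19/(63*(x + 5)) + 25/(28*(x - 2)) - 43/(36*(x - 4))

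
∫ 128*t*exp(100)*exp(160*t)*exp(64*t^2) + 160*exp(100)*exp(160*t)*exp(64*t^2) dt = exp(4*(4*t + 5)^2) + C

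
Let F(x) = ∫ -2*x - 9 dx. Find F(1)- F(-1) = -18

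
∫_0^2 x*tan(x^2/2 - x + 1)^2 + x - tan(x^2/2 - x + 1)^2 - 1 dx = 0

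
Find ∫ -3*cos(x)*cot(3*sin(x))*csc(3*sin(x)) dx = csc(3*sin(x)) + C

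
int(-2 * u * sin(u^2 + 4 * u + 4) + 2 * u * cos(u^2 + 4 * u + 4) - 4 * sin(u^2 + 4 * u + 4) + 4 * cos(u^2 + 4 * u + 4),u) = sin((u + 2)^2) + cos((u + 2)^2) + C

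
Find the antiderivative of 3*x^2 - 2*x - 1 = x^3 - x^2 - x + C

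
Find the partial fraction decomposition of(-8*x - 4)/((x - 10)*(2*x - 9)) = 80/(11*(2*x - 9)) - 84/(11*(x - 10))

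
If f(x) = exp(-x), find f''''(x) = exp(-x)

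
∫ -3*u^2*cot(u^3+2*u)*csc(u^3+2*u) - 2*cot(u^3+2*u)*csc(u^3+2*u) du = csc(u*(u^2 + 2)) + C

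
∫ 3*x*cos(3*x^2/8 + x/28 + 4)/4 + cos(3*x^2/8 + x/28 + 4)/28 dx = sin(3*x^2/8 + x/28 + 4) + C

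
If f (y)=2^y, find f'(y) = 2^y*log(2)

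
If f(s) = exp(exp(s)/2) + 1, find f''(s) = exp(s + exp(s)/2)/2 + exp(2*s + exp(s)/2)/4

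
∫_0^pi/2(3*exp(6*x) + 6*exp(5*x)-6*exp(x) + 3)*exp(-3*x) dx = -1 + (-exp(-pi/2) + 1 + exp(pi/2))^3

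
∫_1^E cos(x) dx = -sin(1) + sin(E)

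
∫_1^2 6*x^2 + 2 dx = 16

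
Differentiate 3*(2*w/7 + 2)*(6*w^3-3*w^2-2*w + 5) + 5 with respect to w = 144*w^3/7 + 702*w^2/7 - 276*w/7 - 54/7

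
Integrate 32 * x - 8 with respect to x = 16*x^2 - 8*x + C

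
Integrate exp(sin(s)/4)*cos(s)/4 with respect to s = exp(sin(s)/4) + C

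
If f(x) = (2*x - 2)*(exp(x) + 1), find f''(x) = 2*x*exp(x) + 2*exp(x)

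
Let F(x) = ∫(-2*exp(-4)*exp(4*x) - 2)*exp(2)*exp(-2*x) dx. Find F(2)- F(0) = -2*exp(2) + 2*exp(-2)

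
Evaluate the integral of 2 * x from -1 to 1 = 0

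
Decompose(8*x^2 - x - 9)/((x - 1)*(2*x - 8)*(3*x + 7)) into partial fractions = 83/(95*(3*x + 7)) + 1/(30*(x - 1)) + 115/(114*(x - 4))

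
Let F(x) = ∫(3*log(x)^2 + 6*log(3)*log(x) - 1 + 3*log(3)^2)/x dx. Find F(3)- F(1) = -log(3) + 7*log(3)^3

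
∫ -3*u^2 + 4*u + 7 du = -u^3 + 2*u^2 + 7*u + C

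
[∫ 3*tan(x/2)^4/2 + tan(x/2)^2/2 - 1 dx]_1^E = -2*tan(E/2) - tan(1/2)^3 + 2*tan(1/2) + tan(E/2)^3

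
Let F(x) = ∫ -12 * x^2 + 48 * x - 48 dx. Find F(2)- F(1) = -4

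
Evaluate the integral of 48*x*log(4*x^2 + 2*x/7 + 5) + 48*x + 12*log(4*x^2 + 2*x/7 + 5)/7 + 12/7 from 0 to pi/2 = -30*log(5) + 6*(pi/7 + 5 + pi^2)*log(pi/7 + 5 + pi^2)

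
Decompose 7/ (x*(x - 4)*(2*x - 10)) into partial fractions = -7/(8*(x - 4)) + 7/(10*(x - 5)) + 7/(40*x)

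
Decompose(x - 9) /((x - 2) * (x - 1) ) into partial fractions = 8/(x - 1) - 7/(x - 2)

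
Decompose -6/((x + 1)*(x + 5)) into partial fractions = 3/(2*(x + 5)) - 3/(2*(x + 1))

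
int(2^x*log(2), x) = 2^x + C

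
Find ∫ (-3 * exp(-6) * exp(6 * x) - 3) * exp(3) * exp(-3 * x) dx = -2*sinh(3*x - 3) + C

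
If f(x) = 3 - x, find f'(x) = -1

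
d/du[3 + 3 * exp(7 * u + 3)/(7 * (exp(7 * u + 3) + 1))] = 3*exp(7*u + 3)/(exp(6)*exp(14*u) + 2*exp(3)*exp(7*u) + 1)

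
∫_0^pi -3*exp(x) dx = 3 - 3*exp(pi)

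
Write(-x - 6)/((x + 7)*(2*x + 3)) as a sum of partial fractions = -9/(11*(2*x + 3)) - 1/(11*(x + 7))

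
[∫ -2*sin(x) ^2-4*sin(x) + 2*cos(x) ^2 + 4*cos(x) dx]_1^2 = -(cos(1) + sin(1) + 2)^2 + (cos(2) + sin(2) + 2)^2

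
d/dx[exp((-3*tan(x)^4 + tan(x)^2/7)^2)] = 4*(18*tan(x)^6 + 117*tan(x)^4/7 - 62*tan(x)^2/49 + 1/49)*exp((9*tan(x)^4 + 1/49)*tan(x)^4)*exp(-6*tan(x)^6/7)*tan(x)^3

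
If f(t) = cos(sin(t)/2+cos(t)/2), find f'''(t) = (-2*sqrt(2)*sin(t)*sin(sqrt(2)*sin(t + pi/4)/2)*cos(t) + 5*sqrt(2)*sin(sqrt(2)*sin(t + pi/4)/2) + 12*sin(t + pi/4)*cos(sqrt(2)*sin(t + pi/4)/2))*cos(t + pi/4)/8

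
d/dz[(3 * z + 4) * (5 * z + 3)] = 30*z + 29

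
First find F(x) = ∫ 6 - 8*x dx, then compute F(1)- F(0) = 2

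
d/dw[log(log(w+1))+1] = 1/(w*log(w + 1) + log(w + 1))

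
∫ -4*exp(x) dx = -4*exp(x) + C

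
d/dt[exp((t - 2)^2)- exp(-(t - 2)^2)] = (2*t*exp(2*t^2 - 8*t + 8) + 2*t - 4*exp(2*t^2 - 8*t + 8) - 4)*exp(-t^2 + 4*t - 4)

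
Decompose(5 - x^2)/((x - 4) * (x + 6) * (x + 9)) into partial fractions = -76/(39*(x + 9)) + 31/(30*(x + 6)) - 11/(130*(x - 4))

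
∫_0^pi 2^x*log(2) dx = -1 + 2^pi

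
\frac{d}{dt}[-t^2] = -2*t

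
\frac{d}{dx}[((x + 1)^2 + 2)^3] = 6*x^5 + 30*x^4 + 84*x^3 + 132*x^2 + 126*x + 54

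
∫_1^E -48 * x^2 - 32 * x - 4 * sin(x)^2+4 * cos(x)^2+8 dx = -16*exp(3) - 16*exp(2) - 2*sin(2) + 2*sin(2*E) + 8*E + 24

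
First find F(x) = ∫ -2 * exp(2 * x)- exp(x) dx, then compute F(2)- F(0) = -(2 + exp(2))^2 + 6 + 3*exp(2)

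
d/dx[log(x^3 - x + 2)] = (3*x^2 - 1)/(x^3 - x + 2)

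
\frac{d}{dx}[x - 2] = 1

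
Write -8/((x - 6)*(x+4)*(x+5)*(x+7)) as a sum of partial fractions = 4/(39*(x + 7)) - 4/(11*(x + 5)) + 4/(15*(x + 4)) - 4/(715*(x - 6))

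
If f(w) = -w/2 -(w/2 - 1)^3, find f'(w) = -3*w^2/8 + 3*w/2 - 2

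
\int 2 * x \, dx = x^2 + C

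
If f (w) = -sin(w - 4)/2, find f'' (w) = sin(w - 4)/2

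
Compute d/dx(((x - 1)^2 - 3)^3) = 6*x^5 - 30*x^4 + 24*x^3 + 48*x^2 - 24*x - 24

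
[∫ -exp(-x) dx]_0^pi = -1 + exp(-pi)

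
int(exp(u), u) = exp(u) + C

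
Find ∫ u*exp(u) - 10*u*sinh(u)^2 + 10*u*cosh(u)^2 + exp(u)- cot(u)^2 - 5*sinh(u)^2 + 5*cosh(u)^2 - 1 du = 5*u^2 + u*exp(u) + 5*u + cot(u) + C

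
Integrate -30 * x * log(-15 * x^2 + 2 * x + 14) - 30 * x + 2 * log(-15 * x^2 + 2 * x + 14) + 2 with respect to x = (-15*x^2 + 2*x + 14)*log(-15*x^2 + 2*x + 14) + C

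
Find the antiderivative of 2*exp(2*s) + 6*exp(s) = (exp(s) + 6)*exp(s) + C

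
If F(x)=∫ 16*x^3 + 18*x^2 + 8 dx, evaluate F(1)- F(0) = 18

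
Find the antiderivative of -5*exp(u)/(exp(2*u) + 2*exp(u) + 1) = (1 - 4*exp(u))/(exp(u) + 1) + C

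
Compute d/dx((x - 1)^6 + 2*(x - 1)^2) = 6*x^5 - 30*x^4 + 60*x^3 - 60*x^2 + 34*x - 10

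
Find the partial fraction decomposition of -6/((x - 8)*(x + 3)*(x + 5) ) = -3/(13*(x + 5)) + 3/(11*(x + 3)) - 6/(143*(x - 8))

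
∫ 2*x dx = x^2 + C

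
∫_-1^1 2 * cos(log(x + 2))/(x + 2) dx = 2*sin(log(3))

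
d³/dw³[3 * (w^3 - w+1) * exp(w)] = 3*w^3*exp(w) + 27*w^2*exp(w) + 51*w*exp(w) + 12*exp(w)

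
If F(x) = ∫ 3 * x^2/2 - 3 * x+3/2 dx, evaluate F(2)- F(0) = 1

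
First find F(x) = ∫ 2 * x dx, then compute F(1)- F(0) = 1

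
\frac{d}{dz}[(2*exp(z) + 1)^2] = 8*exp(2*z) + 4*exp(z)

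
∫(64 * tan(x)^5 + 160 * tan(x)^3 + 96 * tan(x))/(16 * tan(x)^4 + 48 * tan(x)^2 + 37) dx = log((4*tan(x)^2 + 6)^2 + 1) + C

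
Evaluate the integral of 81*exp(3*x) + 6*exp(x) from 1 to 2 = -27*exp(3) - 6*E + 6*exp(2) + 27*exp(6)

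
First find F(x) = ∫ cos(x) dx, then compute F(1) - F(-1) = 2*sin(1)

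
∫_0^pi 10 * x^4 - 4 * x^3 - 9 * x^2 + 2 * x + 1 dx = (-pi + pi^3)*(-pi - 1 + 2*pi^2)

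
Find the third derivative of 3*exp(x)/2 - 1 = 3*exp(x)/2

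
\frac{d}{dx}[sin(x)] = cos(x)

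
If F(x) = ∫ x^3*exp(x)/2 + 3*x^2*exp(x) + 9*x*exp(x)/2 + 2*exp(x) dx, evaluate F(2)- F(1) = -4*E + 27*exp(2)/2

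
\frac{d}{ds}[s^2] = 2*s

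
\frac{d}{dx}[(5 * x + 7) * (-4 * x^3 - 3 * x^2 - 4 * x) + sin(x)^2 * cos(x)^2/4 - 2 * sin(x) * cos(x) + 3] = -80*x^3 - 129*x^2 - 82*x + sin(4*x)/8 - 2*cos(2*x) - 28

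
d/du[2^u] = 2^u*log(2)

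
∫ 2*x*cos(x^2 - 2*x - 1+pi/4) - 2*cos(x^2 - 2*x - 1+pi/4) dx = sin((x - 1)^2 - 2 + pi/4) + C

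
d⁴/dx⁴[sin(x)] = sin(x)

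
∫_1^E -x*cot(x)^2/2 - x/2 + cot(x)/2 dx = E*cot(E)/2 - cot(1)/2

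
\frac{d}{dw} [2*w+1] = 2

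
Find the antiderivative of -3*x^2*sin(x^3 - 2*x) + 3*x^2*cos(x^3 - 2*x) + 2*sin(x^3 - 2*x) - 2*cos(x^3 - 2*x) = sin(x*(x^2 - 2)) + cos(x*(x^2 - 2)) + C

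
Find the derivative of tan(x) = cos(x)^(-2)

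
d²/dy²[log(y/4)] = -1/y^2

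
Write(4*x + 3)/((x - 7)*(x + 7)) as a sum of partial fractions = 25/(14*(x + 7)) + 31/(14*(x - 7))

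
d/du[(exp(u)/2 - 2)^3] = 3*exp(3*u)/8 - 3*exp(2*u) + 6*exp(u)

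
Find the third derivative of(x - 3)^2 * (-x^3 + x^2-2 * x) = -60*x^2 + 168*x - 102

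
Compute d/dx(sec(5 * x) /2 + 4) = 5*tan(5*x)*sec(5*x)/2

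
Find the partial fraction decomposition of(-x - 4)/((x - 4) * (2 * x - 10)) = 4/(x - 4) - 9/(2*(x - 5))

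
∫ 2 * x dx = x^2 + C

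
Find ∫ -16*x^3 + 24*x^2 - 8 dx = -4*x^4 + 8*x^3 - 8*x + C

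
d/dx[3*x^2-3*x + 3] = 6*x - 3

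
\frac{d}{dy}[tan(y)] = cos(y)^(-2)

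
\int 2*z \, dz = z^2 + C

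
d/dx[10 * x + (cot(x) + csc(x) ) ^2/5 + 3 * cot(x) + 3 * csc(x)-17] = 10 + 2/(5*sin(x)) - 3*cos(x)/sin(x)^2 - 3/sin(x)^2 - 4*cos(x)/(5*sin(x)^3) - 4/(5*sin(x)^3)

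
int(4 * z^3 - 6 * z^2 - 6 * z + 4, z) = z^4 - 2*z^3 - 3*z^2 + 4*z + C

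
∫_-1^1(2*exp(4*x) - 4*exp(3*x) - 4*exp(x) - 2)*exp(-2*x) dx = -(-E - 2 + exp(-1))^2 + (-2 - exp(-1) + E)^2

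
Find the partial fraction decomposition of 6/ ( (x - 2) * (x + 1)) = -2/(x + 1) + 2/(x - 2)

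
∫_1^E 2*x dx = -1 + exp(2)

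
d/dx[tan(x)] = cos(x)^(-2)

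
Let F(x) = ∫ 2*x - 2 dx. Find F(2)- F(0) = 0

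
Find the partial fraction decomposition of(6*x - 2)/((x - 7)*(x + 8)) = 10/(3*(x + 8)) + 8/(3*(x - 7))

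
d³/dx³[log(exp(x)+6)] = (-6*exp(2*x) + 36*exp(x))/(exp(3*x) + 18*exp(2*x) + 108*exp(x) + 216)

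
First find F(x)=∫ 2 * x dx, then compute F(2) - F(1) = 3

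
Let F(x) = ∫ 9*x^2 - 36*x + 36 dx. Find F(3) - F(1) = 6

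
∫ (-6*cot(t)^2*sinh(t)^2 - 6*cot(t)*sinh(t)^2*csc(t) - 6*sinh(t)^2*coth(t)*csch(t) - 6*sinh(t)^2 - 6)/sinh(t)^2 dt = 6*cot(t) + 6*csc(t) + 6/tanh(t) + 6/sinh(t) + C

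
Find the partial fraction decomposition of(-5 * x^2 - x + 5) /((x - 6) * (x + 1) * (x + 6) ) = -169/(60*(x + 6)) - 1/(35*(x + 1)) - 181/(84*(x - 6))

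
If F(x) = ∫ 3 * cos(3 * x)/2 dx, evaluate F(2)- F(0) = sin(6)/2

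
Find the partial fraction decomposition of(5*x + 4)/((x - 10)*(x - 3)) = -19/(7*(x - 3)) + 54/(7*(x - 10))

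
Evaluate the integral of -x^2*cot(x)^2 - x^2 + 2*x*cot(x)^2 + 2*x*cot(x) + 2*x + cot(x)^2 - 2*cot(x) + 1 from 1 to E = (-2 + (-1 + E)^2)*cot(E) + 2*cot(1)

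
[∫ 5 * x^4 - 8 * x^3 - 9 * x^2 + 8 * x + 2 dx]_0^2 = -4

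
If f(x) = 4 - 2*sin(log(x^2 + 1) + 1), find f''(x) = 4*(2*x^2*sin(log(x^2 + 1) + 1) + x^2*cos(log(x^2 + 1) + 1) - cos(log(x^2 + 1) + 1))/(x^4 + 2*x^2 + 1)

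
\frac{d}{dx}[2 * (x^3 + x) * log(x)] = 6*x^2*log(x) + 2*x^2 + 2*log(x) + 2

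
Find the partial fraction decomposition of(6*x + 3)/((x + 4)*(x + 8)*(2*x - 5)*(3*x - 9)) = -16/(91*(2*x - 5)) + 5/(308*(x + 8)) - 1/(52*(x + 4)) + 1/(11*(x - 3))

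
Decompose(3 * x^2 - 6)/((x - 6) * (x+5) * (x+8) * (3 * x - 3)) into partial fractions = -31/(189*(x + 8)) + 23/(198*(x + 5)) + 1/(270*(x - 1)) + 17/(385*(x - 6))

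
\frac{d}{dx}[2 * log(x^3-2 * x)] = (6*x^2 - 4)/(x^3 - 2*x)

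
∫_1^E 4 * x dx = -2 + 2*exp(2)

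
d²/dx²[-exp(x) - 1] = -exp(x)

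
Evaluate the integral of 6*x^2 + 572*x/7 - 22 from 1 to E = -258/7 + 30*E + (-4 + 7*E)*(-4 + 2*exp(2)/7 + 6*E)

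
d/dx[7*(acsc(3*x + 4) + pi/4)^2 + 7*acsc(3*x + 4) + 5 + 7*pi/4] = (-84*acsc(3*x + 4) - 21*pi - 42)/(18*x^2*sqrt(1 - 1/(9*x^2 + 24*x + 16)) + 48*x*sqrt(1 - 1/(9*x^2 + 24*x + 16)) + 32*sqrt(1 - 1/(9*x^2 + 24*x + 16)))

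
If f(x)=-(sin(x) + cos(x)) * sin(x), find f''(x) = -2*sqrt(2)*cos(2*x + pi/4)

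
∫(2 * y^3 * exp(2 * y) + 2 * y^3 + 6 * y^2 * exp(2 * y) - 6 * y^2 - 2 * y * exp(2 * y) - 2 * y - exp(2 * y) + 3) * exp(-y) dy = 2*(2*y^3 - 2*y + 1)*sinh(y) + C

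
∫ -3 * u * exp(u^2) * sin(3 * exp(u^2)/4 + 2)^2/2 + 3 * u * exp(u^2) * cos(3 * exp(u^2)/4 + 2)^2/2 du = sin(3*exp(u^2)/2 + 4)/2 + C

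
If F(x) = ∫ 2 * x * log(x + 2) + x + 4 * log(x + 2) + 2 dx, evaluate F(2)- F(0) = 28*log(2)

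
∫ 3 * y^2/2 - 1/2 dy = y^3/2 - y/2 + C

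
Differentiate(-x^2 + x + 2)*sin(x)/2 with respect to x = -x^2*cos(x)/2 - x*sin(x) + x*cos(x)/2 + sin(x)/2 + cos(x)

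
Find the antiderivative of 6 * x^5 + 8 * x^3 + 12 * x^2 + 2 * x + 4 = x^6 + 2*x^4 + 4*x^3 + x^2 + 4*x + C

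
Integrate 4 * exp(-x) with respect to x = -4*exp(-x) + C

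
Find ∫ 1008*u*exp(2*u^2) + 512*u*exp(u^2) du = (252*exp(u^2) + 256)*exp(u^2) + C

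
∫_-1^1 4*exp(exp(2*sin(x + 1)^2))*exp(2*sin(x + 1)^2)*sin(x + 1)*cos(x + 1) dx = -E + exp(exp(1 - cos(4)))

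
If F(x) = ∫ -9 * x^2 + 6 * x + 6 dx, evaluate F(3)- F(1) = -42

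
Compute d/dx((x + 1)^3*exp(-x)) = (-x^3 + 3*x + 2)*exp(-x)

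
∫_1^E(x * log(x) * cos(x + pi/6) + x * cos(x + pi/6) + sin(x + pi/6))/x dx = -sin(pi/6 + 1) + 2*sin(pi/6 + E)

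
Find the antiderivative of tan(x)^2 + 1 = tan(x) + C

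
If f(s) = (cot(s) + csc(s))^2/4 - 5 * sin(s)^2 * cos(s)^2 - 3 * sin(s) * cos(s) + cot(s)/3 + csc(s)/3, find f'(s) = -5*sin(4*s)/2 - 3*cos(2*s) + 1/(2*sin(s)) - 1/(3*sin(s)^2) - cos(s)/(2*sin(s)^3) - 2*cos(s)/(3*sin(s) - sin(3*s)) - 4/(3*sin(s) - sin(3*s)) - 2*cos(s)/(3 - 3*cos(2*s))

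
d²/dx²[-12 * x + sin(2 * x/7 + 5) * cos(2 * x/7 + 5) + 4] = -8*sin(4*x/7 + 10)/49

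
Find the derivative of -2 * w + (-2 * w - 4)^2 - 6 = 8*w + 14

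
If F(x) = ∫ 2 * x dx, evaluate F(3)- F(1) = 8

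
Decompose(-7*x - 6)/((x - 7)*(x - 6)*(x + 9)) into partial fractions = 19/(80*(x + 9)) + 16/(5*(x - 6)) - 55/(16*(x - 7))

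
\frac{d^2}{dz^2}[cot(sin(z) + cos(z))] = (-2*sin(2*z)*cos(sqrt(2)*sin(z + pi/4))/sin(sqrt(2)*sin(z + pi/4)) + sqrt(2)*sin(z + pi/4) + 2*cos(sqrt(2)*sin(z + pi/4))/sin(sqrt(2)*sin(z + pi/4)))/sin(sqrt(2)*sin(z + pi/4))^2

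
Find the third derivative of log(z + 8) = 2/(z^3 + 24*z^2 + 192*z + 512)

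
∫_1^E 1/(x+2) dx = -log(3/2) + log(1 + E/2)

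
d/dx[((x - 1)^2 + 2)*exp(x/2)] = x^2*exp(x/2)/2 + x*exp(x/2) - exp(x/2)/2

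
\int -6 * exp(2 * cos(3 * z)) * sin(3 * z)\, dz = exp(2*cos(3*z)) + C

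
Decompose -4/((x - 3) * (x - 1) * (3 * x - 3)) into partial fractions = 1/(3*(x - 1)) + 2/(3*(x - 1)^2) - 1/(3*(x - 3))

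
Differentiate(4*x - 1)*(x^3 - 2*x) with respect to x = 16*x^3 - 3*x^2 - 16*x + 2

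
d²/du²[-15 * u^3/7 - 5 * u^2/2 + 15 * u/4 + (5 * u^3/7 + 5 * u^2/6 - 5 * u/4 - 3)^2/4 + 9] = 375*u^4/98 + 125*u^3/21 - 275*u^2/84 - 1255*u/56 - 215/32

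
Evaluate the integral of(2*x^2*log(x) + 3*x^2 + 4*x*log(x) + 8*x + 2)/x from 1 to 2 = 7 + 14*log(2)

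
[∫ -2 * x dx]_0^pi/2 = -pi^2/4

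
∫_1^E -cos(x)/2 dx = -sin(E)/2 + sin(1)/2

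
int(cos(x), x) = sin(x) + C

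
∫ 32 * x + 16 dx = 16*x^2 + 16*x + C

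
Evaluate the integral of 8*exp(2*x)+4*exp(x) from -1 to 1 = -(2*exp(-1) + 1)^2 + (1 + 2*E)^2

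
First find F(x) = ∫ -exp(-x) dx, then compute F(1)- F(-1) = -E + exp(-1)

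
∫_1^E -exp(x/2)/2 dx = -exp(E/2) + exp(1/2)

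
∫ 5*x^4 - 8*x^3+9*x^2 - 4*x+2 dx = x^5 - 2*x^4 + 3*x^3 - 2*x^2 + 2*x + C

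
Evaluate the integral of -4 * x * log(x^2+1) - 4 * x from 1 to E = -2*(1 + exp(2))*log(1 + exp(2)) + 4*log(2)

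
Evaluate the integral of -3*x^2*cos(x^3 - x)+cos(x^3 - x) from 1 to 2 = -sin(6)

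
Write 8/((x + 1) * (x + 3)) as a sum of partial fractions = -4/(x + 3) + 4/(x + 1)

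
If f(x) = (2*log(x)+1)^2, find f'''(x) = (16*log(x) - 16)/x^3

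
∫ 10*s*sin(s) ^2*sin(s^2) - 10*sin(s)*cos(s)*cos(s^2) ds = -5*sin(s)^2*cos(s^2) + C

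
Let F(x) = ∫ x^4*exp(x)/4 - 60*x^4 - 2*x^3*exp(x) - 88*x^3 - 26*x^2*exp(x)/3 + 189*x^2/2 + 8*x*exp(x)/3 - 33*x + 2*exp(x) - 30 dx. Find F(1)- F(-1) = -21 - 5*E/12 - 19*exp(-1)/12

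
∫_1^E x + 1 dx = -2 + (1 + E)^2/2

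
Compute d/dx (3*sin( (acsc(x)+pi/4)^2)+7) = -3*(4*acsc(x) + pi)*cos(acsc(x)^2 + pi*acsc(x)/2 + pi^2/16)/(2*x^2*sqrt(1 - 1/x^2))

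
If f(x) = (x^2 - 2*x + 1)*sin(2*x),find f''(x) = -4*x^2*sin(2*x) + 8*sqrt(2)*x*sin(2*x + pi/4) - 2*sin(2*x) - 8*cos(2*x)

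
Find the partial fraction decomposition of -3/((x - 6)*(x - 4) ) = 3/(2*(x - 4)) - 3/(2*(x - 6))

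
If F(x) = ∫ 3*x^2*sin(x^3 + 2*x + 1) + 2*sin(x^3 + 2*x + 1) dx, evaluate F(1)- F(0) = cos(1) - cos(4)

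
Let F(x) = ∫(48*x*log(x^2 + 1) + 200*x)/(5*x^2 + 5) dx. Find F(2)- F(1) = -20*log(2) - 12*log(2)^2/5 + 12*log(5)^2/5 + 20*log(5)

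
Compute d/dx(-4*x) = -4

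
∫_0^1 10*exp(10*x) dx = -1 + exp(10)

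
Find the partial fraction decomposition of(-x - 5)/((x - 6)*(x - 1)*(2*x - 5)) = 10/(7*(2*x - 5)) - 2/(5*(x - 1)) - 11/(35*(x - 6))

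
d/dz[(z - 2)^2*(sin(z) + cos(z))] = -z^2*sin(z) + z^2*cos(z) + 6*z*sin(z) - 2*z*cos(z) - 8*sin(z)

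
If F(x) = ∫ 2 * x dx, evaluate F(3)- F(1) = 8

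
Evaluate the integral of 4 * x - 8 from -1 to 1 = -16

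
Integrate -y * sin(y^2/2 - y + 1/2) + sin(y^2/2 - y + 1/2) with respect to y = cos(y^2/2 - y + 1/2) + C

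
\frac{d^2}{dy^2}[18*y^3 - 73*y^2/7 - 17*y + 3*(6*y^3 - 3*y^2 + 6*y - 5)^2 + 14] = 3240*y^4 - 2160*y^3 + 2916*y^2 - 1620*y + 2626/7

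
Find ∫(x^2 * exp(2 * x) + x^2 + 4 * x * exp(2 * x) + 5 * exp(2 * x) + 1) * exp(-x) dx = 2*((x + 1)^2 + 2)*sinh(x) + C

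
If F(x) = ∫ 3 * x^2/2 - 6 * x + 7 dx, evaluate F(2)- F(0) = 6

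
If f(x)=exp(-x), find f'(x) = -exp(-x)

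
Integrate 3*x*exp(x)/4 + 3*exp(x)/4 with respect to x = 3*x*exp(x)/4 + C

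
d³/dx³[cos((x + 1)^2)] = 8*x^3*sin(x^2 + 2*x + 1) + 24*x^2*sin(x^2 + 2*x + 1) + 24*x*sin(x^2 + 2*x + 1) - 12*x*cos(x^2 + 2*x + 1) + 8*sin(x^2 + 2*x + 1) - 12*cos(x^2 + 2*x + 1)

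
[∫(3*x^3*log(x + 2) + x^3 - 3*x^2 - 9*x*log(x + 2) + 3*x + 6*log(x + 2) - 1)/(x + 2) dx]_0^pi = log(2) + (-1 + pi)^3*log(2 + pi)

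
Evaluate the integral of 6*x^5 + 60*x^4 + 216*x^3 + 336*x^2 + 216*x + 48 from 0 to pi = -8 + (-2 + (2 + pi)^2)^3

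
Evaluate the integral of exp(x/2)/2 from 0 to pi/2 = -1 + exp(pi/4)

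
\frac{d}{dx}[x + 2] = 1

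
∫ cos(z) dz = sin(z) + C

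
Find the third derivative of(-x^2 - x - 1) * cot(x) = 2*x^2 + 8*x^2/tan(x)^2 + 6*x^2/tan(x)^4 + 2*x - 12*x/tan(x) + 8*x/tan(x)^2 - 12*x/tan(x)^3 + 6*x/tan(x)^4 + 8 - 6/tan(x) + 14/tan(x)^2 - 6/tan(x)^3 + 6/tan(x)^4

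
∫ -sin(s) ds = cos(s) + C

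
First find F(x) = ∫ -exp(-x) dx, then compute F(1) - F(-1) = -E + exp(-1)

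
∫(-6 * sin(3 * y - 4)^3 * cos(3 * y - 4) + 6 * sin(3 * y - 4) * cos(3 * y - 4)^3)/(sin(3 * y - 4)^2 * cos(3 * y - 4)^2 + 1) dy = log(sin(3*y - 4)^2*cos(3*y - 4)^2 + 1) + C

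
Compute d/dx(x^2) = 2*x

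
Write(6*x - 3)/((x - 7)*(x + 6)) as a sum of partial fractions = 3/(x + 6) + 3/(x - 7)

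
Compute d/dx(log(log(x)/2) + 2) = 1/(x*log(x))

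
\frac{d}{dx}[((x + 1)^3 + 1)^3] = 9*x^8 + 72*x^7 + 252*x^6 + 522*x^5 + 720*x^4 + 684*x^3 + 441*x^2 + 180*x + 36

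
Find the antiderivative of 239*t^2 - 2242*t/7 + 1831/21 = 239*t^3/3 - 1121*t^2/7 + 1831*t/21 + C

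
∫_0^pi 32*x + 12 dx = -2 + (1 + 4*pi)*(2 + 4*pi)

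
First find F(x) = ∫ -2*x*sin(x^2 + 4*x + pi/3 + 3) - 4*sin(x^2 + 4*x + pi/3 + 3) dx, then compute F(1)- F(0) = cos(pi/3 + 8) - cos(pi/3 + 3)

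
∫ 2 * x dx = x^2 + C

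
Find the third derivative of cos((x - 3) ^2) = 8*x^3*sin(x^2 - 6*x + 9) - 72*x^2*sin(x^2 - 6*x + 9) + 216*x*sin(x^2 - 6*x + 9) - 12*x*cos(x^2 - 6*x + 9) - 216*sin(x^2 - 6*x + 9) + 36*cos(x^2 - 6*x + 9)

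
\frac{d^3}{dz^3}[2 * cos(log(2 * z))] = (-2*sin(log(z) + log(2)) + 6*cos(log(z) + log(2)))/z^3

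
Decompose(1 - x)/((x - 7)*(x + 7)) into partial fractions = -4/(7*(x + 7)) - 3/(7*(x - 7))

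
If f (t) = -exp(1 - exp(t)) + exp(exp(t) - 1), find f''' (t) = (exp(3*t) - 3*exp(2*t) + exp(t) + exp(t + 2*exp(t) - 2) + 3*exp(2*t + 2*exp(t) - 2) + exp(3*t + 2*exp(t) - 2))*exp(1 - exp(t))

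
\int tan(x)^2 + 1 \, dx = tan(x) + C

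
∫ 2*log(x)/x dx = log(x)^2 + C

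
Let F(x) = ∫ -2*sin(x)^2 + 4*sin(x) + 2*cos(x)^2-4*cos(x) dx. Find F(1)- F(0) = -1 + (-2 + cos(1) + sin(1))^2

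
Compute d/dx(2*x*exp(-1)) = 2*exp(-1)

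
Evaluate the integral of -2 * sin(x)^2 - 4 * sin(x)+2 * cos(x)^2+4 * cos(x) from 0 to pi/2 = 0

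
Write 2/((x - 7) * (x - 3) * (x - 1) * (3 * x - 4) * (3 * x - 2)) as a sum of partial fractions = 27/(133*(3*x - 2)) + 27/(85*(3*x - 4)) - 1/(6*(x - 1)) - 1/(140*(x - 3)) + 1/(3876*(x - 7))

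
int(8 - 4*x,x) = -2*x^2 + 8*x + C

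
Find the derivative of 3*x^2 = 6*x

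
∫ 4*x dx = 2*x^2 + C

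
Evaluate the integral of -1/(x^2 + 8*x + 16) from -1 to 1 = -2/15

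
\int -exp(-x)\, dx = exp(-x) + C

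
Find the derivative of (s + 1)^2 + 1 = 2*s + 2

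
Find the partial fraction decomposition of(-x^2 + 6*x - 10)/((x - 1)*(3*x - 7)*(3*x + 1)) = -109/(96*(3*x + 1)) - 13/(96*(3*x - 7)) + 5/(16*(x - 1))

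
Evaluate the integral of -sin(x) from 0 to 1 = -1 + cos(1)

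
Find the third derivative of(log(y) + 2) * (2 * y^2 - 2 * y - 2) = (4*y^2 + 2*y - 4)/y^3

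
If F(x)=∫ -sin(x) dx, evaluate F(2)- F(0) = -1 + cos(2)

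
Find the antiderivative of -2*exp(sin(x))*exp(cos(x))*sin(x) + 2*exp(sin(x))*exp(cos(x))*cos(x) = 2*exp(sqrt(2)*sin(x + pi/4)) + C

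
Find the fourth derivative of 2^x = 2^x*log(2)^4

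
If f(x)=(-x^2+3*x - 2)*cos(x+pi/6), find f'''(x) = -x^2*sin(x + pi/6) + 3*x*sin(x + pi/6) + 6*x*cos(x + pi/6) + 4*sin(x + pi/6) - 9*cos(x + pi/6)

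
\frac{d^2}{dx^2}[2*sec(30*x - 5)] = 3600*tan(30*x - 5)^2*sec(30*x - 5) + 1800*sec(30*x - 5)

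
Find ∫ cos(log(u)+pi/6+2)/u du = sin(log(u) + pi/6 + 2) + C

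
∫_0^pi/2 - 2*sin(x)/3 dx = -2/3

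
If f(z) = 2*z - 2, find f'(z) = 2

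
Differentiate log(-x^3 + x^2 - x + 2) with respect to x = (3*x^2 - 2*x + 1)/(x^3 - x^2 + x - 2)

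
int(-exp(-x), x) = exp(-x) + C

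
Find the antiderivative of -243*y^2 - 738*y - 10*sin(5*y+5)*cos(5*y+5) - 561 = -81*y^3 - 369*y^2 - 561*y + cos(5*y + 5)^2 + C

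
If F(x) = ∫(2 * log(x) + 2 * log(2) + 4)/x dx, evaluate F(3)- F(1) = -(log(2) + 2)^2 + (log(6) + 2)^2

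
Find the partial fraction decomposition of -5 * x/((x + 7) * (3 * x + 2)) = 10/(19*(3*x + 2)) - 35/(19*(x + 7))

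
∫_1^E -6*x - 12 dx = 27 - 3*(2 + E)^2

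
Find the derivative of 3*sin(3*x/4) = 9*cos(3*x/4)/4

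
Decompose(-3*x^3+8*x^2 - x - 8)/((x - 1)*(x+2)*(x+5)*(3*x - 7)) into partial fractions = -3/(26*(3*x - 7)) - 13/(9*(x + 5)) + 50/(117*(x + 2)) + 1/(18*(x - 1))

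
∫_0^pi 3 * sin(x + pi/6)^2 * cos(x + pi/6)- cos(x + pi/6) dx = 3/4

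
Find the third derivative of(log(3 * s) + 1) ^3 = (6*log(s)^2 - 6*log(s) + 12*log(3)*log(s) - 6*log(3) - 6 + 6*log(3)^2)/s^3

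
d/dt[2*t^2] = 4*t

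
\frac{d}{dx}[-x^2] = -2*x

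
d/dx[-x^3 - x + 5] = -3*x^2 - 1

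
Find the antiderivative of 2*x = x^2 + C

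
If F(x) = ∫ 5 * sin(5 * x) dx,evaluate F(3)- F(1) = cos(5) - cos(15)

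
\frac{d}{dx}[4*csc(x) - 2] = -4*cot(x)*csc(x)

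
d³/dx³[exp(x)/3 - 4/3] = exp(x)/3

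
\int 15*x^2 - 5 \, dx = 5*x^3 - 5*x + C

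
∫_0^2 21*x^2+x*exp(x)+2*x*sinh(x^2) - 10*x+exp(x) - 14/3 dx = 2*exp(2) + 77/3 + cosh(4)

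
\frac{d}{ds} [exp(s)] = exp(s)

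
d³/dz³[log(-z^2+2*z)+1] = (4*z^3 - 12*z^2 + 24*z - 16)/(z^6 - 6*z^5 + 12*z^4 - 8*z^3)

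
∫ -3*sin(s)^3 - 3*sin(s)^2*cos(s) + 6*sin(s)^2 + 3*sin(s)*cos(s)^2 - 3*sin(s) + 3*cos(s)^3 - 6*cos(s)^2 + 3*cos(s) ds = (sqrt(2)*sin(s + pi/4) - 1)^3 + C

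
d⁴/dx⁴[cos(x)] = cos(x)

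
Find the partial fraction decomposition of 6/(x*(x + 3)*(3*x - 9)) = 1/(9*(x + 3)) + 1/(9*(x - 3)) - 2/(9*x)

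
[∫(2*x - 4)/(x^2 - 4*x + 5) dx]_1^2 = -log(2)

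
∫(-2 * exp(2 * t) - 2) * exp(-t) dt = -4*sinh(t) + C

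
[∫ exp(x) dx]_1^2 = -E + exp(2)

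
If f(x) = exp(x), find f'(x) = exp(x)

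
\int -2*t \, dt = -t^2 + C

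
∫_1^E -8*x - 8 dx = -4*exp(2) - 8*E + 12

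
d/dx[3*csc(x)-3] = -3*cot(x)*csc(x)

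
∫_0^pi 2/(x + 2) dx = -2*log(2) + 2*log(2 + pi)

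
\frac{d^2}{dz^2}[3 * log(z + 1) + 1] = -3/(z^2 + 2*z + 1)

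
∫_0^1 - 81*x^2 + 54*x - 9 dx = -9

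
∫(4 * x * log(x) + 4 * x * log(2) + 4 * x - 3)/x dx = (4*x - 3)*log(2*x) + C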